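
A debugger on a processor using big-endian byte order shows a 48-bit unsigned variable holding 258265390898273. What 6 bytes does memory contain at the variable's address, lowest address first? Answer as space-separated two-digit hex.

EA E4 18 E1 DC 61

258265390898273 in hexadecimal, padded to 48 bits, is 0xEAE418E1DC61.
Split into bytes (most-significant first): EA E4 18 E1 DC 61.
Big-endian: lowest address holds the most-significant byte.
So the memory order matches the most-significant-first order: EA E4 18 E1 DC 61.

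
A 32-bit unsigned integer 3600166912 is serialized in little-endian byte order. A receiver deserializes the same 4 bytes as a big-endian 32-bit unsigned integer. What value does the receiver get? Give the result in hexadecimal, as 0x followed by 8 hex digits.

0x003096D6

3600166912 in 32-bit hexadecimal is 0xD6963000.
Stored little-endian, the bytes at ascending addresses are 00 30 96 D6.
Read back as big-endian, the last byte is least significant, giving 0x003096D6.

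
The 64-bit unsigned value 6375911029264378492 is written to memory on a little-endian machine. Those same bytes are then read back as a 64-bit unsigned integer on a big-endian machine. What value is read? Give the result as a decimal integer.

6375911029264378492 in 64-bit hexadecimal is 0x587BC94CD2CC6A7C.
Stored little-endian, the bytes at ascending addresses are 7C 6A CC D2 4C C9 7B 58.
Read back as big-endian, the last byte is least significant, giving 0x7C6ACCD24CC97B58.
0x7C6ACCD24CC97B58 = 8965203211837864792.

8965203211837864792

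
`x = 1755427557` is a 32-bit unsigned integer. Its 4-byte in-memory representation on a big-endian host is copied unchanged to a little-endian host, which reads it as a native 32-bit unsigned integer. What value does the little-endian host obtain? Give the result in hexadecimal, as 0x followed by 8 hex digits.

1755427557 in 32-bit hexadecimal is 0x68A1B2E5.
Stored big-endian, the bytes at ascending addresses are 68 A1 B2 E5.
Read back as little-endian, the first byte is least significant, giving 0xE5B2A168.

0xE5B2A168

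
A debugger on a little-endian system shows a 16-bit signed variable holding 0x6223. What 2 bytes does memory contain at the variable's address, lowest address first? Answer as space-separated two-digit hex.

Split into bytes (most-significant first): 62 23.
In little-endian order the low byte comes first in memory.
So at ascending addresses the bytes are 23 62.

23 62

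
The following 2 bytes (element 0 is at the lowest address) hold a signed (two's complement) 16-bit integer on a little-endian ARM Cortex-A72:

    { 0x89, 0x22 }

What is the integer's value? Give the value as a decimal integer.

Little-endian: lowest address holds the least-significant byte.
Reassemble most-significant byte first: 22 89 → 0x2289.
0x2289 = 8841.

8841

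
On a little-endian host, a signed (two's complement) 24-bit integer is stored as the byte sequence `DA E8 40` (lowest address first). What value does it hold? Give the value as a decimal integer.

4253914

Little-endian: lowest address holds the least-significant byte.
Reassemble most-significant byte first: 40 E8 DA → 0x40E8DA.
0x40E8DA = 4253914.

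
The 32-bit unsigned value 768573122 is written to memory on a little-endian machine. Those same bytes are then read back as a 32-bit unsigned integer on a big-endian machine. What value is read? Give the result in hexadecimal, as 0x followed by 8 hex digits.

768573122 in 32-bit hexadecimal is 0x2DCF7EC2.
Stored little-endian, the bytes at ascending addresses are C2 7E CF 2D.
Read back as big-endian, the last byte is least significant, giving 0xC27ECF2D.

0xC27ECF2D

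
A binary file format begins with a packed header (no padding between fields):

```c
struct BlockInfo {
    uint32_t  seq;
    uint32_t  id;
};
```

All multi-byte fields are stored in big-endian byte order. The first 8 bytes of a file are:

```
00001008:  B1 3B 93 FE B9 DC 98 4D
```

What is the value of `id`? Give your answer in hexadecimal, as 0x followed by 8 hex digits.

`id` follows `seq` (4 bytes), so it starts at byte offset 4 and occupies 4 bytes.
Bytes at offsets 4..7: B9 DC 98 4D.
Big-endian: lowest address holds the most-significant byte.
The bytes are already most-significant first: 0xB9DC984D.

0xB9DC984D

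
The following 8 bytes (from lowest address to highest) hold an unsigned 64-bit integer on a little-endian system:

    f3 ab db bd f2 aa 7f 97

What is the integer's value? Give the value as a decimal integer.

Little-endian: lowest address holds the least-significant byte.
Reassemble most-significant byte first: 97 7F AA F2 BD DB AB F3 → 0x977FAAF2BDDBABF3.
0x977FAAF2BDDBABF3 = 10916631981313469427.

10916631981313469427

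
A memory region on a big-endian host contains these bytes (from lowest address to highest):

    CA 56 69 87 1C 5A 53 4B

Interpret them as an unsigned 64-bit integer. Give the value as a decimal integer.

Big-endian stores the most-significant byte at the lowest address.
The bytes are already most-significant first: 0xCA5669871C5A534B.
0xCA5669871C5A534B = 14579956872675742539.

14579956872675742539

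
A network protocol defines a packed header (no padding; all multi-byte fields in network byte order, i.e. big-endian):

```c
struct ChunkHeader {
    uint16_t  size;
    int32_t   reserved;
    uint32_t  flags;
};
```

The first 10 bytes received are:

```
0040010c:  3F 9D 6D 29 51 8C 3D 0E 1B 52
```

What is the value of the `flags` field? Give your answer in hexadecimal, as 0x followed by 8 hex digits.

0x3D0E1B52

`flags` follows `size` (2 B), `reserved` (4 B), so it starts at offset 2 + 4 = 6 and occupies 4 bytes.
Bytes at offsets 6..9: 3D 0E 1B 52.
Big-endian stores the most-significant byte at the lowest address.
The bytes are already most-significant first: 0x3D0E1B52.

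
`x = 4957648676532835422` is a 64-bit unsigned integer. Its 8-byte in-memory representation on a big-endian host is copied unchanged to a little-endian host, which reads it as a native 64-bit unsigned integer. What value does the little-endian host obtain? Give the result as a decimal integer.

4957648676532835422 in 64-bit hexadecimal is 0x44CD1B345DECD45E.
Stored big-endian, the bytes at ascending addresses are 44 CD 1B 34 5D EC D4 5E.
Read back as little-endian, the first byte is least significant, giving 0x5ED4EC5D341BCD44.
0x5ED4EC5D341BCD44 = 6833346419678235972.

6833346419678235972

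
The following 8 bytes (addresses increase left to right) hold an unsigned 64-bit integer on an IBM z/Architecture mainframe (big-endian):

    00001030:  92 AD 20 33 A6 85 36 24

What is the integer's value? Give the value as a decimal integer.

Big-endian: lowest address holds the most-significant byte.
The bytes are already most-significant first: 0x92AD2033A6853624.
0x92AD2033A6853624 = 10569139306717591076.

10569139306717591076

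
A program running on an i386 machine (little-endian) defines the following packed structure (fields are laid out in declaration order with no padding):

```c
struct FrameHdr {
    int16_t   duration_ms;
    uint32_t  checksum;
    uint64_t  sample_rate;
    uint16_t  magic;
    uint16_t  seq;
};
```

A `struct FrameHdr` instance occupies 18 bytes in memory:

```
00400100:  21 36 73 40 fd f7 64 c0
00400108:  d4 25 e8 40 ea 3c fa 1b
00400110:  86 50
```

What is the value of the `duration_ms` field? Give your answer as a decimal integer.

13857

`duration_ms` is the first field, at byte offset 0, occupying 2 bytes.
Bytes at offsets 0..1: 21 36.
Little-endian stores the least-significant byte at the lowest address.
Reassemble most-significant byte first: 36 21 → 0x3621.
0x3621 = 13857.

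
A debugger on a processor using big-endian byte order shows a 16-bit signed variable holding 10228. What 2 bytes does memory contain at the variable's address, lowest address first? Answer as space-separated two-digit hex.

10228 in hexadecimal, padded to 16 bits, is 0x27F4.
Split into bytes (most-significant first): 27 F4.
Big-endian: lowest address holds the most-significant byte.
So the memory order matches the most-significant-first order: 27 F4.

27 F4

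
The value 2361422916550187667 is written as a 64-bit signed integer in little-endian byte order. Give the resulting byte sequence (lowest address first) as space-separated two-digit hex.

93 DA 70 99 A1 75 C5 20

2361422916550187667 in hexadecimal, padded to 64 bits, is 0x20C575A19970DA93.
Split into bytes (most-significant first): 20 C5 75 A1 99 70 DA 93.
Little-endian: lowest address holds the least-significant byte.
So at ascending addresses the bytes are 93 DA 70 99 A1 75 C5 20.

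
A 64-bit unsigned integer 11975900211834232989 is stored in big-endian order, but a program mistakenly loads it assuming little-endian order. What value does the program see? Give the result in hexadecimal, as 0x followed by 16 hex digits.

11975900211834232989 in 64-bit hexadecimal is 0xA632F1CAA7E7A09D.
Stored big-endian, the bytes at ascending addresses are A6 32 F1 CA A7 E7 A0 9D.
Read back as little-endian, the first byte is least significant, giving 0x9DA0E7A7CAF132A6.

0x9DA0E7A7CAF132A6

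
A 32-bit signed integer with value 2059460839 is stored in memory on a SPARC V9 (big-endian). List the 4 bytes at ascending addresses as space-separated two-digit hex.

2059460839 in hexadecimal, padded to 32 bits, is 0x7AC0E0E7.
Split into bytes (most-significant first): 7A C0 E0 E7.
Big-endian: lowest address holds the most-significant byte.
So the memory order matches the most-significant-first order: 7A C0 E0 E7.

7A C0 E0 E7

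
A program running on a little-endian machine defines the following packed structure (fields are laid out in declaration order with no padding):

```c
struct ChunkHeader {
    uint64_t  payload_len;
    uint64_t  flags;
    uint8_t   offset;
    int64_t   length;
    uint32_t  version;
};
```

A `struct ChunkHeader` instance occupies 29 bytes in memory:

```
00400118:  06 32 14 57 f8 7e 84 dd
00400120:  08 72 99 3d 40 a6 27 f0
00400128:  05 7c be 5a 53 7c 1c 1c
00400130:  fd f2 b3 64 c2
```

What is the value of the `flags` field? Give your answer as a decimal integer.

17304982888036004360

`flags` follows `payload_len` (8 bytes), so it starts at byte offset 8 and occupies 8 bytes.
Bytes at offsets 8..15: 08 72 99 3D 40 A6 27 F0.
Little-endian: lowest address holds the least-significant byte.
Reassemble most-significant byte first: F0 27 A6 40 3D 99 72 08 → 0xF027A6403D997208.
0xF027A6403D997208 = 17304982888036004360.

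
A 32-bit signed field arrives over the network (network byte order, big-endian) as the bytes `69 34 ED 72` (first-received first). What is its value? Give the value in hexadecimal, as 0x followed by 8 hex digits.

0x6934ED72

Big-endian stores the most-significant byte at the lowest address.
The bytes are already most-significant first: 0x6934ED72.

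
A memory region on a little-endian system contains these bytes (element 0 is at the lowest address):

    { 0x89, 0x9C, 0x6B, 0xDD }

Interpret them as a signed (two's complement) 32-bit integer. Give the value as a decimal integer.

Little-endian: lowest address holds the least-significant byte.
Reassemble most-significant byte first: DD 6B 9C 89 → 0xDD6B9C89.
Top bit is set, so as a signed 32-bit value this is 0xDD6B9C89 − 2^32 = -580150135.

-580150135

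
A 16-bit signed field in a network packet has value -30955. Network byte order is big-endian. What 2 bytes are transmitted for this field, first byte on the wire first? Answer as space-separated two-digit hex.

Two's complement of -30955 in 16 bits: 30955 = 0x78EB; invert → 0x8714; add 1 → 0x8715.
Split into bytes (most-significant first): 87 15.
In big-endian order the high byte comes first in memory.
So the memory order matches the most-significant-first order: 87 15.

87 15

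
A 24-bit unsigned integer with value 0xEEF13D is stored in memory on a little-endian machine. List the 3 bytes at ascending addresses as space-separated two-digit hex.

3D F1 EE

Split into bytes (most-significant first): EE F1 3D.
In little-endian order the low byte comes first in memory.
So at ascending addresses the bytes are 3D F1 EE.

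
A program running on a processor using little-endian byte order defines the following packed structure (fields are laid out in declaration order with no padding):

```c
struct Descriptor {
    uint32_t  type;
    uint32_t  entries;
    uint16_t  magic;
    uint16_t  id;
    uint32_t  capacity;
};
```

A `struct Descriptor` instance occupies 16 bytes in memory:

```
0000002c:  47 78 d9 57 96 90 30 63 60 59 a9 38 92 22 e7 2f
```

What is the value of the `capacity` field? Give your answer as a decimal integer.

`capacity` follows `type` (4 B), `entries` (4 B), `magic` (2 B), `id` (2 B), so it starts at offset 4 + 4 + 2 + 2 = 12 and occupies 4 bytes.
Bytes at offsets 12..15: 92 22 E7 2F.
In little-endian order the low byte comes first in memory.
Reassemble most-significant byte first: 2F E7 22 92 → 0x2FE72292.
0x2FE72292 = 803676818.

803676818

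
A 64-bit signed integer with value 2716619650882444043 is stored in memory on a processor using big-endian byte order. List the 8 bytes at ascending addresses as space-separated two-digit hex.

25 B3 5F 2D E0 B1 9B 0B

2716619650882444043 in hexadecimal, padded to 64 bits, is 0x25B35F2DE0B19B0B.
Split into bytes (most-significant first): 25 B3 5F 2D E0 B1 9B 0B.
Big-endian: lowest address holds the most-significant byte.
So the memory order matches the most-significant-first order: 25 B3 5F 2D E0 B1 9B 0B.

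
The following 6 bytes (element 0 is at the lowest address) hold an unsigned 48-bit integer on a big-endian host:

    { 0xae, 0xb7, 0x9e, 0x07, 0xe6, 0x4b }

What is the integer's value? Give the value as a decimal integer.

192103653566027

Big-endian: lowest address holds the most-significant byte.
The bytes are already most-significant first: 0xAEB79E07E64B.
0xAEB79E07E64B = 192103653566027.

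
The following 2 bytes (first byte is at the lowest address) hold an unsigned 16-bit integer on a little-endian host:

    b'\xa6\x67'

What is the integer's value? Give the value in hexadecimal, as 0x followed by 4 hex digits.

Little-endian: lowest address holds the least-significant byte.
Reassemble most-significant byte first: 67 A6 → 0x67A6.

0x67A6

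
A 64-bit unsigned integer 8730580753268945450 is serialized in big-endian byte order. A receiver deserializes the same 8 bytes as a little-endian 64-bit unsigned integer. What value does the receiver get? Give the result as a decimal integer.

8730580753268945450 in 64-bit hexadecimal is 0x792940F04175322A.
Stored big-endian, the bytes at ascending addresses are 79 29 40 F0 41 75 32 2A.
Read back as little-endian, the first byte is least significant, giving 0x2A327541F0402979.
0x2A327541F0402979 = 3040621624492566905.

3040621624492566905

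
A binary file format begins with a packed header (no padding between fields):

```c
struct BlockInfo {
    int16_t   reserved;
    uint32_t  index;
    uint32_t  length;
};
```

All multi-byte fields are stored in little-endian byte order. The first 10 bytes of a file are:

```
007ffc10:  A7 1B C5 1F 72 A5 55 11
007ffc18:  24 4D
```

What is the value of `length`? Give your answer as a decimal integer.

`length` follows `reserved` (2 B), `index` (4 B), so it starts at offset 2 + 4 = 6 and occupies 4 bytes.
Bytes at offsets 6..9: 55 11 24 4D.
In little-endian order the low byte comes first in memory.
Reassemble most-significant byte first: 4D 24 11 55 → 0x4D241155.
0x4D241155 = 1294209365.

1294209365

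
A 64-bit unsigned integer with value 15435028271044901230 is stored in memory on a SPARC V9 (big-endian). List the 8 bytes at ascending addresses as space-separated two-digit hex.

15435028271044901230 in hexadecimal, padded to 64 bits, is 0xD6343C6F29BE396E.
Split into bytes (most-significant first): D6 34 3C 6F 29 BE 39 6E.
Big-endian: lowest address holds the most-significant byte.
So the memory order matches the most-significant-first order: D6 34 3C 6F 29 BE 39 6E.

D6 34 3C 6F 29 BE 39 6E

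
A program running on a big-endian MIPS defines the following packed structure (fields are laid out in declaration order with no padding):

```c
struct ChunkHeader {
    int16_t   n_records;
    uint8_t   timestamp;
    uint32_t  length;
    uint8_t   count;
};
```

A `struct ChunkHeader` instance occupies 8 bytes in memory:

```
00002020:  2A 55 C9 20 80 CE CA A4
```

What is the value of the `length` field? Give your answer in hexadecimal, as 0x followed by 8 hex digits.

0x2080CECA

`length` follows `n_records` (2 B), `timestamp` (1 B), so it starts at offset 2 + 1 = 3 and occupies 4 bytes.
Bytes at offsets 3..6: 20 80 CE CA.
In big-endian order the high byte comes first in memory.
The bytes are already most-significant first: 0x2080CECA.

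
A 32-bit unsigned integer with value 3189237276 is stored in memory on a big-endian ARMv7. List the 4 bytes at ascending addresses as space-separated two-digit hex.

3189237276 in hexadecimal, padded to 32 bits, is 0xBE17E61C.
Split into bytes (most-significant first): BE 17 E6 1C.
Big-endian: lowest address holds the most-significant byte.
So the memory order matches the most-significant-first order: BE 17 E6 1C.

BE 17 E6 1C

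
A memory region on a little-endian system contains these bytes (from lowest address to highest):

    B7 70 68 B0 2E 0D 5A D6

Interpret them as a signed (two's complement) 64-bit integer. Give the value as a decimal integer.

Little-endian stores the least-significant byte at the lowest address.
Reassemble most-significant byte first: D6 5A 0D 2E B0 68 70 B7 → 0xD65A0D2EB06870B7.
Top bit is set, so as a signed 64-bit value this is 0xD65A0D2EB06870B7 − 2^64 = -3001071707509722953.

-3001071707509722953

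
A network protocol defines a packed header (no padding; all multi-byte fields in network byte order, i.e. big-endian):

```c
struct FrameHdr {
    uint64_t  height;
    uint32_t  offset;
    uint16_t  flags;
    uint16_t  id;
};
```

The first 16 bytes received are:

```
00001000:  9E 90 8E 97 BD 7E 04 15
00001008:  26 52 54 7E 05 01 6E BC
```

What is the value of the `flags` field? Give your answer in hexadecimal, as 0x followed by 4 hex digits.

0x0501

`flags` follows `height` (8 B), `offset` (4 B), so it starts at offset 8 + 4 = 12 and occupies 2 bytes.
Bytes at offsets 12..13: 05 01.
In big-endian order the high byte comes first in memory.
The bytes are already most-significant first: 0x0501.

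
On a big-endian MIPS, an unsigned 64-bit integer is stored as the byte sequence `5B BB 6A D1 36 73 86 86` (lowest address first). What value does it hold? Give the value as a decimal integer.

In big-endian order the high byte comes first in memory.
The bytes are already most-significant first: 0x5BBB6AD136738686.
0x5BBB6AD136738686 = 6609994324890584710.

6609994324890584710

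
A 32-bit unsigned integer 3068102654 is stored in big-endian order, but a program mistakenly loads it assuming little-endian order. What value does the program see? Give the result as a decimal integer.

4270317494

3068102654 in 32-bit hexadecimal is 0xB6DF87FE.
Stored big-endian, the bytes at ascending addresses are B6 DF 87 FE.
Read back as little-endian, the first byte is least significant, giving 0xFE87DFB6.
0xFE87DFB6 = 4270317494.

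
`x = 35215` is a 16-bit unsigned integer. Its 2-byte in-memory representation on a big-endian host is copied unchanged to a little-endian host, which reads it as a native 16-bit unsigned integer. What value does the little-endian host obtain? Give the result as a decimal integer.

35215 in 16-bit hexadecimal is 0x898F.
Stored big-endian, the bytes at ascending addresses are 89 8F.
Read back as little-endian, the first byte is least significant, giving 0x8F89.
0x8F89 = 36745.

36745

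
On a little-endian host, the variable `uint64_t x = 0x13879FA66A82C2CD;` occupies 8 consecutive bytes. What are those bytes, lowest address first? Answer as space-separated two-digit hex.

CD C2 82 6A A6 9F 87 13

Split into bytes (most-significant first): 13 87 9F A6 6A 82 C2 CD.
Little-endian stores the least-significant byte at the lowest address.
So at ascending addresses the bytes are CD C2 82 6A A6 9F 87 13.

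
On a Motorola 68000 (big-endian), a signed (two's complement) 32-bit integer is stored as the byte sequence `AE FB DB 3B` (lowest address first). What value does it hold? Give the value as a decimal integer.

Big-endian: lowest address holds the most-significant byte.
The bytes are already most-significant first: 0xAEFBDB3B.
Top bit is set, so as a signed 32-bit value this is 0xAEFBDB3B − 2^32 = -1359226053.

-1359226053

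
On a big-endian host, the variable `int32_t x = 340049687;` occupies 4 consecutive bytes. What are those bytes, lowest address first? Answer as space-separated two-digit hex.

14 44 BF 17

340049687 in hexadecimal, padded to 32 bits, is 0x1444BF17.
Split into bytes (most-significant first): 14 44 BF 17.
In big-endian order the high byte comes first in memory.
So the memory order matches the most-significant-first order: 14 44 BF 17.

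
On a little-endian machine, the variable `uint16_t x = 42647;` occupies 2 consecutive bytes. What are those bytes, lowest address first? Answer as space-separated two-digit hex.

42647 in hexadecimal, padded to 16 bits, is 0xA697.
Split into bytes (most-significant first): A6 97.
Little-endian: lowest address holds the least-significant byte.
So at ascending addresses the bytes are 97 A6.

97 A6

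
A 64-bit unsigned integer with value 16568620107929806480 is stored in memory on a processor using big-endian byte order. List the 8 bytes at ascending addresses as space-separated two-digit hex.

E5 EF 90 34 2F 8C E6 90

16568620107929806480 in hexadecimal, padded to 64 bits, is 0xE5EF90342F8CE690.
Split into bytes (most-significant first): E5 EF 90 34 2F 8C E6 90.
Big-endian stores the most-significant byte at the lowest address.
So the memory order matches the most-significant-first order: E5 EF 90 34 2F 8C E6 90.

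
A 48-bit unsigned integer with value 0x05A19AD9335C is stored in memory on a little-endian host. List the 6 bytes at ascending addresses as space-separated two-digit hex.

Split into bytes (most-significant first): 05 A1 9A D9 33 5C.
Little-endian: lowest address holds the least-significant byte.
So at ascending addresses the bytes are 5C 33 D9 9A A1 05.

5C 33 D9 9A A1 05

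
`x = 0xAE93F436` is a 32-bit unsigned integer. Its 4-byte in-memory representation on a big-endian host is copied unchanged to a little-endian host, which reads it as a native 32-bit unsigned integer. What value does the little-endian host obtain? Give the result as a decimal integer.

921998254

Stored big-endian, the bytes at ascending addresses are AE 93 F4 36.
Read back as little-endian, the first byte is least significant, giving 0x36F493AE.
0x36F493AE = 921998254.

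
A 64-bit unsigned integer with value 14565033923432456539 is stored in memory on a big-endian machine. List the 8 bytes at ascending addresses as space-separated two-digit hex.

14565033923432456539 in hexadecimal, padded to 64 bits, is 0xCA21652F3BB4A15B.
Split into bytes (most-significant first): CA 21 65 2F 3B B4 A1 5B.
In big-endian order the high byte comes first in memory.
So the memory order matches the most-significant-first order: CA 21 65 2F 3B B4 A1 5B.

CA 21 65 2F 3B B4 A1 5B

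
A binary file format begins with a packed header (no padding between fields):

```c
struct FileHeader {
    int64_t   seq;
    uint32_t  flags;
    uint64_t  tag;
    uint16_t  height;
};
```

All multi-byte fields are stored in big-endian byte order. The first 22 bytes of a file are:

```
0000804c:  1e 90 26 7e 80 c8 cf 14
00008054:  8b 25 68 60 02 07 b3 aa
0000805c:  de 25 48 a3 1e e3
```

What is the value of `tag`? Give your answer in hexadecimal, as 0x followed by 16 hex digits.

`tag` follows `seq` (8 B), `flags` (4 B), so it starts at offset 8 + 4 = 12 and occupies 8 bytes.
Bytes at offsets 12..19: 02 07 B3 AA DE 25 48 A3.
In big-endian order the high byte comes first in memory.
The bytes are already most-significant first: 0x0207B3AADE2548A3.

0x0207B3AADE2548A3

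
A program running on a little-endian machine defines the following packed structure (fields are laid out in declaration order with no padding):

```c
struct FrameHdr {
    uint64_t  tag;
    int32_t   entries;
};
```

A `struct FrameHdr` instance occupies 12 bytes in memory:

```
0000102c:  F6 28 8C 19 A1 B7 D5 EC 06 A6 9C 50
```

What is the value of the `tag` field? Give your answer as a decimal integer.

`tag` is the first field, at byte offset 0, occupying 8 bytes.
Bytes at offsets 0..7: F6 28 8C 19 A1 B7 D5 EC.
Little-endian: lowest address holds the least-significant byte.
Reassemble most-significant byte first: EC D5 B7 A1 19 8C 28 F6 → 0xECD5B7A1198C28F6.
0xECD5B7A1198C28F6 = 17065748265536596214.

17065748265536596214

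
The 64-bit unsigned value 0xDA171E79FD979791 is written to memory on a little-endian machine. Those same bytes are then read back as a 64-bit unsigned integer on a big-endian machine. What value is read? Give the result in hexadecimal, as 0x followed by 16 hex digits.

Stored little-endian, the bytes at ascending addresses are 91 97 97 FD 79 1E 17 DA.
Read back as big-endian, the last byte is least significant, giving 0x919797FD791E17DA.

0x919797FD791E17DA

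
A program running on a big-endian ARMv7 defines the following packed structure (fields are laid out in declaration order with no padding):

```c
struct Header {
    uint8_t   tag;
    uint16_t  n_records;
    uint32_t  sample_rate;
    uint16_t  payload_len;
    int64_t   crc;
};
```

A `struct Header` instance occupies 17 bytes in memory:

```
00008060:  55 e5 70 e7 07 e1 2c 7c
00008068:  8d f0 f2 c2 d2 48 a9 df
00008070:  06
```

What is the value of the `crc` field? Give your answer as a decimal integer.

`crc` follows `tag` (1 B), `n_records` (2 B), `sample_rate` (4 B), `payload_len` (2 B), so it starts at offset 1 + 2 + 4 + 2 = 9 and occupies 8 bytes.
Bytes at offsets 9..16: F0 F2 C2 D2 48 A9 DF 06.
Big-endian: lowest address holds the most-significant byte.
The bytes are already most-significant first: 0xF0F2C2D248A9DF06.
Top bit is set, so as a signed 64-bit value this is 0xF0F2C2D248A9DF06 − 2^64 = -1084590351824855290.

-1084590351824855290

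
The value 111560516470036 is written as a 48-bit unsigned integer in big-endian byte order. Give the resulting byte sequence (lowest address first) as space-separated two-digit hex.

65 76 B4 F4 85 14

111560516470036 in hexadecimal, padded to 48 bits, is 0x6576B4F48514.
Split into bytes (most-significant first): 65 76 B4 F4 85 14.
In big-endian order the high byte comes first in memory.
So the memory order matches the most-significant-first order: 65 76 B4 F4 85 14.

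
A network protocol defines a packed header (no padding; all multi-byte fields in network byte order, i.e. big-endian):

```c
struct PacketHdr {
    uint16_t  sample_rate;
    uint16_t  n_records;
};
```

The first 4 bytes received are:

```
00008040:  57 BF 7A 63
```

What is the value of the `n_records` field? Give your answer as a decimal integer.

31331

`n_records` follows `sample_rate` (2 bytes), so it starts at byte offset 2 and occupies 2 bytes.
Bytes at offsets 2..3: 7A 63.
Big-endian stores the most-significant byte at the lowest address.
The bytes are already most-significant first: 0x7A63.
0x7A63 = 31331.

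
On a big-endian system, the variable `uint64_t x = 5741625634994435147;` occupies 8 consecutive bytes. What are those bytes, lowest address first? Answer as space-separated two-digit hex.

5741625634994435147 in hexadecimal, padded to 64 bits, is 0x4FAE5A18371EB44B.
Split into bytes (most-significant first): 4F AE 5A 18 37 1E B4 4B.
Big-endian stores the most-significant byte at the lowest address.
So the memory order matches the most-significant-first order: 4F AE 5A 18 37 1E B4 4B.

4F AE 5A 18 37 1E B4 4B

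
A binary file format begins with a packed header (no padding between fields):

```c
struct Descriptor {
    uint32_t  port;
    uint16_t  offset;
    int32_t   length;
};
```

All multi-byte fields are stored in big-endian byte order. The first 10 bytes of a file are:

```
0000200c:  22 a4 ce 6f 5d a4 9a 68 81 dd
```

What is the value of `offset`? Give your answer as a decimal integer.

23972

`offset` follows `port` (4 bytes), so it starts at byte offset 4 and occupies 2 bytes.
Bytes at offsets 4..5: 5D A4.
Big-endian stores the most-significant byte at the lowest address.
The bytes are already most-significant first: 0x5DA4.
0x5DA4 = 23972.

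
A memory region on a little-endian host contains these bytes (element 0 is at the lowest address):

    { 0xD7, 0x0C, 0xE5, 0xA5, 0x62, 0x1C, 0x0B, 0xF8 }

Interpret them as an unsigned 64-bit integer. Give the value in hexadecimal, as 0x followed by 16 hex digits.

Little-endian: lowest address holds the least-significant byte.
Reassemble most-significant byte first: F8 0B 1C 62 A5 E5 0C D7 → 0xF80B1C62A5E50CD7.

0xF80B1C62A5E50CD7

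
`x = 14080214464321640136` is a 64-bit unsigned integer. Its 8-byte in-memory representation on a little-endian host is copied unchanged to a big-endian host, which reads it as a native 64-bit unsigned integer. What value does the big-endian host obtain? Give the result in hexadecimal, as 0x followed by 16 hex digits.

0xC856358374F866C3

14080214464321640136 in 64-bit hexadecimal is 0xC366F874833556C8.
Stored little-endian, the bytes at ascending addresses are C8 56 35 83 74 F8 66 C3.
Read back as big-endian, the last byte is least significant, giving 0xC856358374F866C3.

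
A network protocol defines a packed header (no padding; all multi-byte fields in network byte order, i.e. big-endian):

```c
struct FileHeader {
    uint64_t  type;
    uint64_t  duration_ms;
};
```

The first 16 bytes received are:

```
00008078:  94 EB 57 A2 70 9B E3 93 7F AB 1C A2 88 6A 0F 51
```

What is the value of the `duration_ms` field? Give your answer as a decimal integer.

`duration_ms` follows `type` (8 bytes), so it starts at byte offset 8 and occupies 8 bytes.
Bytes at offsets 8..15: 7F AB 1C A2 88 6A 0F 51.
Big-endian stores the most-significant byte at the lowest address.
The bytes are already most-significant first: 0x7FAB1CA2886A0F51.
0x7FAB1CA2886A0F51 = 9199478148233301841.

9199478148233301841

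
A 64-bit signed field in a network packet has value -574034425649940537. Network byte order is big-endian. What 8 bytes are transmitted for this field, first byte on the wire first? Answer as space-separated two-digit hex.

Two's complement of -574034425649940537 in 64 bits: 574034425649940537 = 0x07F76144CDB5C839; invert → 0xF8089EBB324A37C6; add 1 → 0xF8089EBB324A37C7.
Split into bytes (most-significant first): F8 08 9E BB 32 4A 37 C7.
Big-endian: lowest address holds the most-significant byte.
So the memory order matches the most-significant-first order: F8 08 9E BB 32 4A 37 C7.

F8 08 9E BB 32 4A 37 C7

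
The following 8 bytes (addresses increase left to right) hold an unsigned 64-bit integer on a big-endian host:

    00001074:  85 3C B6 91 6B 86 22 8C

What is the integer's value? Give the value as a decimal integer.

In big-endian order the high byte comes first in memory.
The bytes are already most-significant first: 0x853CB6916B86228C.
0x853CB6916B86228C = 9600749241337520780.

9600749241337520780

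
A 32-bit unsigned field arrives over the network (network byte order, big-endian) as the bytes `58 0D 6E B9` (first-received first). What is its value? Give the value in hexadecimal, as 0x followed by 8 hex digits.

0x580D6EB9

In big-endian order the high byte comes first in memory.
The bytes are already most-significant first: 0x580D6EB9.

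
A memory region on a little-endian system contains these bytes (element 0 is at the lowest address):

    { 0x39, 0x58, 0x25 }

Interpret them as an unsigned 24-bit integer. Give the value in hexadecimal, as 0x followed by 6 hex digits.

0x255839

Little-endian stores the least-significant byte at the lowest address.
Reassemble most-significant byte first: 25 58 39 → 0x255839.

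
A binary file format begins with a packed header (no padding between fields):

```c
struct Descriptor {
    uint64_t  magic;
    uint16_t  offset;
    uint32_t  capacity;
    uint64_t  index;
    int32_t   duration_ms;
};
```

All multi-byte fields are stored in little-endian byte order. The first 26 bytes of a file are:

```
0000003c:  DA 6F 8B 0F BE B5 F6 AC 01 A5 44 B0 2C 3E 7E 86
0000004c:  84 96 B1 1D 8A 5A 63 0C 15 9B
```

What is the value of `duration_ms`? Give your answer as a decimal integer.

-1693119389

`duration_ms` follows `magic` (8 B), `offset` (2 B), `capacity` (4 B), `index` (8 B), so it starts at offset 8 + 2 + 4 + 8 = 22 and occupies 4 bytes.
Bytes at offsets 22..25: 63 0C 15 9B.
Little-endian stores the least-significant byte at the lowest address.
Reassemble most-significant byte first: 9B 15 0C 63 → 0x9B150C63.
Top bit is set, so as a signed 32-bit value this is 0x9B150C63 − 2^32 = -1693119389.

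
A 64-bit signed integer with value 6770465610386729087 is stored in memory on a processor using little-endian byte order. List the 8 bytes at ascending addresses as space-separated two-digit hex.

7F 68 19 E7 99 86 F5 5D

6770465610386729087 in hexadecimal, padded to 64 bits, is 0x5DF58699E719687F.
Split into bytes (most-significant first): 5D F5 86 99 E7 19 68 7F.
In little-endian order the low byte comes first in memory.
So at ascending addresses the bytes are 7F 68 19 E7 99 86 F5 5D.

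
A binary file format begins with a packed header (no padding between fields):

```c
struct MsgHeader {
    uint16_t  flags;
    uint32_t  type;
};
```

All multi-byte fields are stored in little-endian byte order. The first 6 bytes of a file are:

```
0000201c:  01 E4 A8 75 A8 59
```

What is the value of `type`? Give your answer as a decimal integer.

1504212392

`type` follows `flags` (2 bytes), so it starts at byte offset 2 and occupies 4 bytes.
Bytes at offsets 2..5: A8 75 A8 59.
Little-endian: lowest address holds the least-significant byte.
Reassemble most-significant byte first: 59 A8 75 A8 → 0x59A875A8.
0x59A875A8 = 1504212392.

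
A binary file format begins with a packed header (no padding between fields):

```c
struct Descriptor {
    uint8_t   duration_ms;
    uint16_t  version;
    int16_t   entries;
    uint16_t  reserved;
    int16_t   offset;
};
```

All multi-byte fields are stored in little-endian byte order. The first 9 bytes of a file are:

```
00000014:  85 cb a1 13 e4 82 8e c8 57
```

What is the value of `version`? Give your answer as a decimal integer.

41419

`version` follows `duration_ms` (1 byte), so it starts at byte offset 1 and occupies 2 bytes.
Bytes at offsets 1..2: CB A1.
In little-endian order the low byte comes first in memory.
Reassemble most-significant byte first: A1 CB → 0xA1CB.
0xA1CB = 41419.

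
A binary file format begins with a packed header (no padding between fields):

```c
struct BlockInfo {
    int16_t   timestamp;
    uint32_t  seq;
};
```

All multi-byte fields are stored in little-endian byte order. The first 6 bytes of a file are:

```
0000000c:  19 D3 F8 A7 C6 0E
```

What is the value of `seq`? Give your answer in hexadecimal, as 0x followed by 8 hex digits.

0x0EC6A7F8

`seq` follows `timestamp` (2 bytes), so it starts at byte offset 2 and occupies 4 bytes.
Bytes at offsets 2..5: F8 A7 C6 0E.
Little-endian: lowest address holds the least-significant byte.
Reassemble most-significant byte first: 0E C6 A7 F8 → 0x0EC6A7F8.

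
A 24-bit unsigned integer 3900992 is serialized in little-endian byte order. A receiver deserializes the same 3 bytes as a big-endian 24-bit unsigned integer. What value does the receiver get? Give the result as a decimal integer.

4228667

3900992 in 24-bit hexadecimal is 0x3B8640.
Stored little-endian, the bytes at ascending addresses are 40 86 3B.
Read back as big-endian, the last byte is least significant, giving 0x40863B.
0x40863B = 4228667.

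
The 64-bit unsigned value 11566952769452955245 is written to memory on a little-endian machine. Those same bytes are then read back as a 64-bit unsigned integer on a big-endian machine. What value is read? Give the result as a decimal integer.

7914784339975636640

11566952769452955245 in 64-bit hexadecimal is 0xA08612426CF6D66D.
Stored little-endian, the bytes at ascending addresses are 6D D6 F6 6C 42 12 86 A0.
Read back as big-endian, the last byte is least significant, giving 0x6DD6F66C421286A0.
0x6DD6F66C421286A0 = 7914784339975636640.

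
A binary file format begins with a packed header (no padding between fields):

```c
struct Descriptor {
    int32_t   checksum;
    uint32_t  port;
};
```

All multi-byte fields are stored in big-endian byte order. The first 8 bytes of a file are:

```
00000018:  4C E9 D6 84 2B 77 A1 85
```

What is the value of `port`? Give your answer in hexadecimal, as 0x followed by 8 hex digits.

`port` follows `checksum` (4 bytes), so it starts at byte offset 4 and occupies 4 bytes.
Bytes at offsets 4..7: 2B 77 A1 85.
In big-endian order the high byte comes first in memory.
The bytes are already most-significant first: 0x2B77A185.

0x2B77A185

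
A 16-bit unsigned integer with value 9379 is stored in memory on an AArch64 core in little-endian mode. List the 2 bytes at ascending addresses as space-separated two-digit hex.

9379 in hexadecimal, padded to 16 bits, is 0x24A3.
Split into bytes (most-significant first): 24 A3.
Little-endian: lowest address holds the least-significant byte.
So at ascending addresses the bytes are A3 24.

A3 24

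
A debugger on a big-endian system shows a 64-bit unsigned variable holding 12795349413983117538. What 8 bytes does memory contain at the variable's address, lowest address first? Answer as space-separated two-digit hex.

12795349413983117538 in hexadecimal, padded to 64 bits, is 0xB192367FD57760E2.
Split into bytes (most-significant first): B1 92 36 7F D5 77 60 E2.
Big-endian stores the most-significant byte at the lowest address.
So the memory order matches the most-significant-first order: B1 92 36 7F D5 77 60 E2.

B1 92 36 7F D5 77 60 E2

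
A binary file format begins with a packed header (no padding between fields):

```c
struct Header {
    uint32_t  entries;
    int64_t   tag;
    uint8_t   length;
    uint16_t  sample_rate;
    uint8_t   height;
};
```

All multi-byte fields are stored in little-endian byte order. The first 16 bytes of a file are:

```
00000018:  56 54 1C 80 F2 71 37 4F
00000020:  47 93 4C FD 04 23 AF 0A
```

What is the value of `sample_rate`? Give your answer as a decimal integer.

`sample_rate` follows `entries` (4 B), `tag` (8 B), `length` (1 B), so it starts at offset 4 + 8 + 1 = 13 and occupies 2 bytes.
Bytes at offsets 13..14: 23 AF.
Little-endian: lowest address holds the least-significant byte.
Reassemble most-significant byte first: AF 23 → 0xAF23.
0xAF23 = 44835.

44835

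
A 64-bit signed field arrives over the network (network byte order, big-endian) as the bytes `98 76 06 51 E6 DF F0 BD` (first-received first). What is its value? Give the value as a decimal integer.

-7460768783857094467

Big-endian stores the most-significant byte at the lowest address.
The bytes are already most-significant first: 0x98760651E6DFF0BD.
Top bit is set, so as a signed 64-bit value this is 0x98760651E6DFF0BD − 2^64 = -7460768783857094467.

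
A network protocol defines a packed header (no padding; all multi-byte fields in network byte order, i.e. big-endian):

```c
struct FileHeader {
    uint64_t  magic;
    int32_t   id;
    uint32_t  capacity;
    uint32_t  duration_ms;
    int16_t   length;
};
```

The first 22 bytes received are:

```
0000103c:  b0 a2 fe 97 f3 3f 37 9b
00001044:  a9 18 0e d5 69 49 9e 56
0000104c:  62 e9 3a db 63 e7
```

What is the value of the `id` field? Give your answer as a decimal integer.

`id` follows `magic` (8 bytes), so it starts at byte offset 8 and occupies 4 bytes.
Bytes at offsets 8..11: A9 18 0E D5.
Big-endian stores the most-significant byte at the lowest address.
The bytes are already most-significant first: 0xA9180ED5.
Top bit is set, so as a signed 32-bit value this is 0xA9180ED5 − 2^32 = -1458041131.

-1458041131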